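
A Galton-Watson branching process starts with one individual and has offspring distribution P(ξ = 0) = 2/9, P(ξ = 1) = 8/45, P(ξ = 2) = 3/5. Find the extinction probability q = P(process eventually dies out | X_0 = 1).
q = 10/27

The pgf is f(s) = 2/9 + 8/45·s + 3/5·s². The extinction probability q is the smallest fixed point of f in [0, 1]. Setting s = f(s):
  3/5·s² + (8/45 − 1)·s + 2/9 = 0
  3/5·s² − (2/9 + 3/5)·s + 2/9 = 0
which factors as (s − 1)·(3/5·s − 2/9) = 0, giving roots s = 1 and s = (2/9)/(3/5) = 10/27.
Mean offspring μ = 8/45 + 2·3/5 = 62/45 > 1 (supercritical), so q < 1. The extinction probability is the smaller root: q = (2/9)/(3/5) = 10/27.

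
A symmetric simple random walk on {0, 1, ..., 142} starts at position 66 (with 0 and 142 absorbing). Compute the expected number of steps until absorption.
E[τ | X_0 = 66] = 5016

Let v_k = E[τ | X_0 = k]. Boundary: v_0 = v_142 = 0. Recurrence: v_k = 1 + (v_{k-1} + v_{k+1})/2 for 1 ≤ k ≤ 141. The particular solution to v_k − (v_{k-1} + v_{k+1})/2 = 1 is v_k = −k^2. Adding homogeneous solution A + B k and matching boundaries gives v_k = k (142 − k). Substituting k = 66: v_66 = 66 · 76 = 5016.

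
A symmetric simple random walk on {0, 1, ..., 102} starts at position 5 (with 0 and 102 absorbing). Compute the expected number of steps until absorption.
E[τ | X_0 = 5] = 485

Let v_k = E[τ | X_0 = k]. Boundary: v_0 = v_102 = 0. Recurrence: v_k = 1 + (v_{k-1} + v_{k+1})/2 for 1 ≤ k ≤ 101. The particular solution to v_k − (v_{k-1} + v_{k+1})/2 = 1 is v_k = −k^2. Adding homogeneous solution A + B k and matching boundaries gives v_k = k (102 − k). Substituting k = 5: v_5 = 5 · 97 = 485.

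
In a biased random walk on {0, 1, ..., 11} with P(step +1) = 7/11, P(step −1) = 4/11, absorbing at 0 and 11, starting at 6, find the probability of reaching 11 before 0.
P(hit 11 before 0) = (1 − (4/7)^6) / (1 − (4/7)^11) = 636161757/657710813

Let u_k denote P(reach 11 before 0 | start at k). Boundary: u_0 = 0, u_11 = 1. Recurrence: u_k = 7/11·u_{k+1} + 4/11·u_{k-1} for 1 ≤ k ≤ 10. Try u_k = A + B·r^k with r = q/p = (4/11)/(7/11) = 4/7. Substitution satisfies the recurrence; boundary conditions give:
  u_k = (1 − r^k) / (1 − r^N) = (1 − (4/7)^6) / (1 − (4/7)^11) = 636161757/657710813.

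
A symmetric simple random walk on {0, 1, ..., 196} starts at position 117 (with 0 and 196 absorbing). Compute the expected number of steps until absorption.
E[τ | X_0 = 117] = 9243

Let v_k = E[τ | X_0 = k]. Boundary: v_0 = v_196 = 0. Recurrence: v_k = 1 + (v_{k-1} + v_{k+1})/2 for 1 ≤ k ≤ 195. The particular solution to v_k − (v_{k-1} + v_{k+1})/2 = 1 is v_k = −k^2. Adding homogeneous solution A + B k and matching boundaries gives v_k = k (196 − k). Substituting k = 117: v_117 = 117 · 79 = 9243.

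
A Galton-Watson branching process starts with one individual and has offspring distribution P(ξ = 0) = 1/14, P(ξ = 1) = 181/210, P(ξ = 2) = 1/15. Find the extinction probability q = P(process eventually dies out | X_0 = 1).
q = 1

Mean offspring μ = 0·1/14 + 1·181/210 + 2·1/15 = 209/210 ≤ 1. For μ ≤ 1 with offspring not concentrated at 1, the Galton-Watson process goes extinct almost surely, so q = 1.
(Algebraic check: The pgf is f(s) = 1/14 + 181/210·s + 1/15·s². The extinction probability q is the smallest fixed point of f in [0, 1]. Setting s = f(s):
  1/15·s² + (181/210 − 1)·s + 1/14 = 0
  1/15·s² − (1/14 + 1/15)·s + 1/14 = 0
which factors as (s − 1)·(1/15·s − 1/14) = 0, giving roots s = 1 and s = (1/14)/(1/15) = 15/14. Since 15/14 ≥ 1, the smallest root in [0, 1] is s = 1.)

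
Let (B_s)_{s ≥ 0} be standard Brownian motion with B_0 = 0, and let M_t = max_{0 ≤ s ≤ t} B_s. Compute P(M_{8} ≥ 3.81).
P(M_{8} ≥ 3.81) = 2·P(B_{8} ≥ 3.81) = 2(1 − Φ(3.81/√8)) ≈ 0.1780

By the reflection principle for Brownian motion, P(M_t ≥ a) = 2 · P(B_t ≥ a) for a ≥ 0. Since B_t ~ N(0, t), P(B_t ≥ 3.81) = 1 − Φ(3.81/√t) = 1 − Φ(3.81/√8) = 1 − Φ(1.3470). So
  P(M_{8} ≥ 3.81) = 2(1 − Φ(1.3470)) ≈ 0.1780.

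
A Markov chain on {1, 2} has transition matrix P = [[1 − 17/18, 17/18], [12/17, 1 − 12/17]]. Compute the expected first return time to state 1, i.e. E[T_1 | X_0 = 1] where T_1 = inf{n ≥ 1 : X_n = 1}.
E[T_1 | X_0 = 1] = 1/π_1 = 505/216

For an irreducible recurrent Markov chain with stationary distribution π, E[T_i | X_0 = i] = 1/π_i (Kac's formula). Here π_1 = (12/17)/(17/18 + 12/17) = (12/17)/(505/306) = 216/505, so E[T_1 | X_0 = 1] = 1/π_1 = (17/18 + 12/17)/(12/17) = (505/306)/(12/17) = 505/216.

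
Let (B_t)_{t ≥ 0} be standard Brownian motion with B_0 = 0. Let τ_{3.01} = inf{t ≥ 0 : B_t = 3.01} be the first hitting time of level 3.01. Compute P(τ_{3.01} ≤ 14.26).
P(τ_{3.01} ≤ 14.26) = 2(1 − Φ(3.01/√14.26)) = 2(1 − Φ(0.7971)) ≈ 0.4254

By the reflection principle for standard BM, P(τ_b ≤ t) = 2 · P(B_t ≥ b). Since B_t ~ N(0, t), P(B_t ≥ 3.01) = 1 − Φ(3.01/√t) = 1 − Φ(3.01/√14.26) = 1 − Φ(0.7971) ≈ 0.21270. Doubling: P(τ_{3.01} ≤ 14.26) ≈ 2 · 0.21270 = 0.42540 ≈ 0.4254.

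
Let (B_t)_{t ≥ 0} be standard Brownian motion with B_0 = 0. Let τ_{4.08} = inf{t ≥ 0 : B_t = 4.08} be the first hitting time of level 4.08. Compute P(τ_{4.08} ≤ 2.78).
P(τ_{4.08} ≤ 2.78) = 2(1 − Φ(4.08/√2.78)) = 2(1 − Φ(2.4470)) ≈ 0.0144

By the reflection principle for standard BM, P(τ_b ≤ t) = 2 · P(B_t ≥ b). Since B_t ~ N(0, t), P(B_t ≥ 4.08) = 1 − Φ(4.08/√t) = 1 − Φ(4.08/√2.78) = 1 − Φ(2.4470) ≈ 0.00720. Doubling: P(τ_{4.08} ≤ 2.78) ≈ 2 · 0.00720 = 0.01440 ≈ 0.0144.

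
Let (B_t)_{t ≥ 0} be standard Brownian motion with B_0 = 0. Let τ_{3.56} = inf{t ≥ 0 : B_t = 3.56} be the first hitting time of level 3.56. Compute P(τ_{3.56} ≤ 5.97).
P(τ_{3.56} ≤ 5.97) = 2(1 − Φ(3.56/√5.97)) = 2(1 − Φ(1.4570)) ≈ 0.1451

By the reflection principle for standard BM, P(τ_b ≤ t) = 2 · P(B_t ≥ b). Since B_t ~ N(0, t), P(B_t ≥ 3.56) = 1 − Φ(3.56/√t) = 1 − Φ(3.56/√5.97) = 1 − Φ(1.4570) ≈ 0.07256. Doubling: P(τ_{3.56} ≤ 5.97) ≈ 2 · 0.07256 = 0.14512 ≈ 0.1451.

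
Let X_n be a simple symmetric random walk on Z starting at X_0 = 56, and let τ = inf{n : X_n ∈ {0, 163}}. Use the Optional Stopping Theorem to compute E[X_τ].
E[X_τ] = 56

X_n is a martingale and τ is a bounded-mean stopping time (indeed τ is finite a.s. with bounded expectation since the walk is in a bounded region). By the OST, E[X_τ] = E[X_0] = 56. Equivalently: E[X_τ] = 163 · P(hit 163 first) + 0 · P(hit 0 first) = 163 · (56/163) = 56.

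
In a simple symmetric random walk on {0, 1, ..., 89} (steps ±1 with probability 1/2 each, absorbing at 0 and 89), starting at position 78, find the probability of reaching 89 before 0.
P(hit 89 before 0) = 78/89

Let u_k = P(hit 89 before 0 | start at k). Then u_0 = 0, u_89 = 1, and u_k = u_{k-1}/2 + u_{k+1}/2 for 1 ≤ k ≤ 88. This harmonic recurrence is solved by u_k = k/89, giving u_78 = 78/89.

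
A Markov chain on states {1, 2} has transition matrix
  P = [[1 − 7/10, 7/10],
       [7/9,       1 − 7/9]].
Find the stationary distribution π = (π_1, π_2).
π_1 = 10/19, π_2 = 9/19

Solve πP = π with π_1 + π_2 = 1. From πP = π: π_1 · (1 − 7/10) + π_2 · 7/9 = π_1 ⇒ π_2 · 7/9 = π_1 · 7/10 ⇒ π_2/π_1 = (7/10)/(7/9) = 9/10. Together with π_1 + π_2 = 1:
  π_1 = (7/9)/(7/10 + 7/9) = (7/9)/(133/90) = 10/19,
  π_2 = (7/10)/(7/10 + 7/9) = (7/10)/(133/90) = 9/19.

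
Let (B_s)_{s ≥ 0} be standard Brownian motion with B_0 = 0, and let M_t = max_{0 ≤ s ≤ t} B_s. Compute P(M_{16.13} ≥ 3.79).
P(M_{16.13} ≥ 3.79) = 2·P(B_{16.13} ≥ 3.79) = 2(1 − Φ(3.79/√16.13)) ≈ 0.3453

By the reflection principle for Brownian motion, P(M_t ≥ a) = 2 · P(B_t ≥ a) for a ≥ 0. Since B_t ~ N(0, t), P(B_t ≥ 3.79) = 1 − Φ(3.79/√t) = 1 − Φ(3.79/√16.13) = 1 − Φ(0.9437). So
  P(M_{16.13} ≥ 3.79) = 2(1 − Φ(0.9437)) ≈ 0.3453.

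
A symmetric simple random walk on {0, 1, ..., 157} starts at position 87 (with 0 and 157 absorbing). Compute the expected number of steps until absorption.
E[τ | X_0 = 87] = 6090

Let v_k = E[τ | X_0 = k]. Boundary: v_0 = v_157 = 0. Recurrence: v_k = 1 + (v_{k-1} + v_{k+1})/2 for 1 ≤ k ≤ 156. The particular solution to v_k − (v_{k-1} + v_{k+1})/2 = 1 is v_k = −k^2. Adding homogeneous solution A + B k and matching boundaries gives v_k = k (157 − k). Substituting k = 87: v_87 = 87 · 70 = 6090.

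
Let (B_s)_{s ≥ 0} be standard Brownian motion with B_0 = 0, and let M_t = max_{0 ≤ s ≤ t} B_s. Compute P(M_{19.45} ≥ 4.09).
P(M_{19.45} ≥ 4.09) = 2·P(B_{19.45} ≥ 4.09) = 2(1 − Φ(4.09/√19.45)) ≈ 0.3537

By the reflection principle for Brownian motion, P(M_t ≥ a) = 2 · P(B_t ≥ a) for a ≥ 0. Since B_t ~ N(0, t), P(B_t ≥ 4.09) = 1 − Φ(4.09/√t) = 1 − Φ(4.09/√19.45) = 1 − Φ(0.9274). So
  P(M_{19.45} ≥ 4.09) = 2(1 − Φ(0.9274)) ≈ 0.3537.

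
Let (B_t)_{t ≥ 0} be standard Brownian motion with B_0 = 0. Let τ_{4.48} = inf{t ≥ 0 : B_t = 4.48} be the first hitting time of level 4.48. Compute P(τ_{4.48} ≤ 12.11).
P(τ_{4.48} ≤ 12.11) = 2(1 − Φ(4.48/√12.11)) = 2(1 − Φ(1.2874)) ≈ 0.1980

By the reflection principle for standard BM, P(τ_b ≤ t) = 2 · P(B_t ≥ b). Since B_t ~ N(0, t), P(B_t ≥ 4.48) = 1 − Φ(4.48/√t) = 1 − Φ(4.48/√12.11) = 1 − Φ(1.2874) ≈ 0.09898. Doubling: P(τ_{4.48} ≤ 12.11) ≈ 2 · 0.09898 = 0.19796 ≈ 0.1980.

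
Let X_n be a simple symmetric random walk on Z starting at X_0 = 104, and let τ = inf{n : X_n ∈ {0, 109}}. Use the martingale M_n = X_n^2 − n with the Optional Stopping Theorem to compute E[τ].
E[τ] = 520

M_n = X_n^2 − n is a martingale (since E[X_{n+1}^2 | F_n] = X_n^2 + 1). By OST (τ has finite mean in a bounded region), E[M_τ] = E[M_0] = X_0^2 − 0 = 104^2 = 10816. Also E[M_τ] = E[X_τ^2] − E[τ]. The walk exits at 0 or 109, with P(hit 109 first) = 104/109, so E[X_τ^2] = 109^2 · 104/109 + 0 = 11336. Thus E[τ] = E[X_τ^2] − E[M_τ] = 11336 − 10816 = 520 = 104(109 − 104) = 520.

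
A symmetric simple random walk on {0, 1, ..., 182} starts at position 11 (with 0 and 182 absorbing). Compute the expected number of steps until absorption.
E[τ | X_0 = 11] = 1881

Let v_k = E[τ | X_0 = k]. Boundary: v_0 = v_182 = 0. Recurrence: v_k = 1 + (v_{k-1} + v_{k+1})/2 for 1 ≤ k ≤ 181. The particular solution to v_k − (v_{k-1} + v_{k+1})/2 = 1 is v_k = −k^2. Adding homogeneous solution A + B k and matching boundaries gives v_k = k (182 − k). Substituting k = 11: v_11 = 11 · 171 = 1881.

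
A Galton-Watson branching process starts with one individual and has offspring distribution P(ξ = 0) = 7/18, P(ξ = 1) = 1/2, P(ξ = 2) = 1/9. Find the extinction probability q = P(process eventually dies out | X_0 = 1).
q = 1

Mean offspring μ = 0·7/18 + 1·1/2 + 2·1/9 = 13/18 ≤ 1. For μ ≤ 1 with offspring not concentrated at 1, the Galton-Watson process goes extinct almost surely, so q = 1.
(Algebraic check: The pgf is f(s) = 7/18 + 1/2·s + 1/9·s². The extinction probability q is the smallest fixed point of f in [0, 1]. Setting s = f(s):
  1/9·s² + (1/2 − 1)·s + 7/18 = 0
  1/9·s² − (7/18 + 1/9)·s + 7/18 = 0
which factors as (s − 1)·(1/9·s − 7/18) = 0, giving roots s = 1 and s = (7/18)/(1/9) = 7/2. Since 7/2 ≥ 1, the smallest root in [0, 1] is s = 1.)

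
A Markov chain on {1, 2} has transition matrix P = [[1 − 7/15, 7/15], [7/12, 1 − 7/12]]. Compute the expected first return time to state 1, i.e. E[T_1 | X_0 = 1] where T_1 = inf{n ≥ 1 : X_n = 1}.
E[T_1 | X_0 = 1] = 1/π_1 = 9/5

For an irreducible recurrent Markov chain with stationary distribution π, E[T_i | X_0 = i] = 1/π_i (Kac's formula). Here π_1 = (7/12)/(7/15 + 7/12) = (7/12)/(21/20) = 5/9, so E[T_1 | X_0 = 1] = 1/π_1 = (7/15 + 7/12)/(7/12) = (21/20)/(7/12) = 9/5.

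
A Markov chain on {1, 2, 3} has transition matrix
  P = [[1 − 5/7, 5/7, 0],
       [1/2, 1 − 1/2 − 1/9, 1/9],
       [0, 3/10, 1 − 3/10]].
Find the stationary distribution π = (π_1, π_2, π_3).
π = (189/559, 270/559, 100/559)

This is a birth-death chain on three states, which satisfies detailed balance: π_1 · P_{12} = π_2 · P_{21} and π_2 · P_{23} = π_3 · P_{32}.
From π_1 · 5/7 = π_2 · 1/2: π_2/π_1 = (5/7)/(1/2) = 10/7.
From π_2 · 1/9 = π_3 · 3/10: π_3/π_2 = (1/9)/(3/10) = 10/27.
Take π_1 proportional to 1; then unnormalized π = (1, 10/7, 100/189). Normalize by dividing by the sum 559/189:
  π = (189/559, 270/559, 100/559).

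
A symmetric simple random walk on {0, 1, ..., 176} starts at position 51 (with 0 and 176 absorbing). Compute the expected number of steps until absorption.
E[τ | X_0 = 51] = 6375

Let v_k = E[τ | X_0 = k]. Boundary: v_0 = v_176 = 0. Recurrence: v_k = 1 + (v_{k-1} + v_{k+1})/2 for 1 ≤ k ≤ 175. The particular solution to v_k − (v_{k-1} + v_{k+1})/2 = 1 is v_k = −k^2. Adding homogeneous solution A + B k and matching boundaries gives v_k = k (176 − k). Substituting k = 51: v_51 = 51 · 125 = 6375.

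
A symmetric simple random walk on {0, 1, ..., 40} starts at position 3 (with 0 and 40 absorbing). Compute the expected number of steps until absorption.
E[τ | X_0 = 3] = 111

Let v_k = E[τ | X_0 = k]. Boundary: v_0 = v_40 = 0. Recurrence: v_k = 1 + (v_{k-1} + v_{k+1})/2 for 1 ≤ k ≤ 39. The particular solution to v_k − (v_{k-1} + v_{k+1})/2 = 1 is v_k = −k^2. Adding homogeneous solution A + B k and matching boundaries gives v_k = k (40 − k). Substituting k = 3: v_3 = 3 · 37 = 111.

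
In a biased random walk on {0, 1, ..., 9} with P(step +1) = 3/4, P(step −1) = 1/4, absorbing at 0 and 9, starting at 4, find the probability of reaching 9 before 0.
P(hit 9 before 0) = (1 − (1/3)^4) / (1 − (1/3)^9) = 9720/9841

Let u_k denote P(reach 9 before 0 | start at k). Boundary: u_0 = 0, u_9 = 1. Recurrence: u_k = 3/4·u_{k+1} + 1/4·u_{k-1} for 1 ≤ k ≤ 8. Try u_k = A + B·r^k with r = q/p = (1/4)/(3/4) = 1/3. Substitution satisfies the recurrence; boundary conditions give:
  u_k = (1 − r^k) / (1 − r^N) = (1 − (1/3)^4) / (1 − (1/3)^9) = 9720/9841.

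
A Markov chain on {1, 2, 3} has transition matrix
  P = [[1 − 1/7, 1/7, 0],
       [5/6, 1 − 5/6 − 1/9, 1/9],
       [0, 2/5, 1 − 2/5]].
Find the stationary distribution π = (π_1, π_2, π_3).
π = (105/128, 9/64, 5/128)

This is a birth-death chain on three states, which satisfies detailed balance: π_1 · P_{12} = π_2 · P_{21} and π_2 · P_{23} = π_3 · P_{32}.
From π_1 · 1/7 = π_2 · 5/6: π_2/π_1 = (1/7)/(5/6) = 6/35.
From π_2 · 1/9 = π_3 · 2/5: π_3/π_2 = (1/9)/(2/5) = 5/18.
Take π_1 proportional to 1; then unnormalized π = (1, 6/35, 1/21). Normalize by dividing by the sum 128/105:
  π = (105/128, 9/64, 5/128).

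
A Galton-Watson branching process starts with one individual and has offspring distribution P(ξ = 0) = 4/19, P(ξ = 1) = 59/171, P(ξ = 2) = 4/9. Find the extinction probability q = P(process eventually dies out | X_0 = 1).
q = 9/19

The pgf is f(s) = 4/19 + 59/171·s + 4/9·s². The extinction probability q is the smallest fixed point of f in [0, 1]. Setting s = f(s):
  4/9·s² + (59/171 − 1)·s + 4/19 = 0
  4/9·s² − (4/19 + 4/9)·s + 4/19 = 0
which factors as (s − 1)·(4/9·s − 4/19) = 0, giving roots s = 1 and s = (4/19)/(4/9) = 9/19.
Mean offspring μ = 59/171 + 2·4/9 = 211/171 > 1 (supercritical), so q < 1. The extinction probability is the smaller root: q = (4/19)/(4/9) = 9/19.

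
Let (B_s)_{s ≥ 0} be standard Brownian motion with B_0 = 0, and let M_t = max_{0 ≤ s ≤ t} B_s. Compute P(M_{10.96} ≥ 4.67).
P(M_{10.96} ≥ 4.67) = 2·P(B_{10.96} ≥ 4.67) = 2(1 − Φ(4.67/√10.96)) ≈ 0.1584

By the reflection principle for Brownian motion, P(M_t ≥ a) = 2 · P(B_t ≥ a) for a ≥ 0. Since B_t ~ N(0, t), P(B_t ≥ 4.67) = 1 − Φ(4.67/√t) = 1 − Φ(4.67/√10.96) = 1 − Φ(1.4106). So
  P(M_{10.96} ≥ 4.67) = 2(1 − Φ(1.4106)) ≈ 0.1584.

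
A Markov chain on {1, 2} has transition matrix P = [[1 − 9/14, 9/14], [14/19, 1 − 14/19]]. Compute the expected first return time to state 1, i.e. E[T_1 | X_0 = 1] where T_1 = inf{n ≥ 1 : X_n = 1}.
E[T_1 | X_0 = 1] = 1/π_1 = 367/196

For an irreducible recurrent Markov chain with stationary distribution π, E[T_i | X_0 = i] = 1/π_i (Kac's formula). Here π_1 = (14/19)/(9/14 + 14/19) = (14/19)/(367/266) = 196/367, so E[T_1 | X_0 = 1] = 1/π_1 = (9/14 + 14/19)/(14/19) = (367/266)/(14/19) = 367/196.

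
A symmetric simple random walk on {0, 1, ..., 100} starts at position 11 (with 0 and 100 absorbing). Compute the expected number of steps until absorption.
E[τ | X_0 = 11] = 979

Let v_k = E[τ | X_0 = k]. Boundary: v_0 = v_100 = 0. Recurrence: v_k = 1 + (v_{k-1} + v_{k+1})/2 for 1 ≤ k ≤ 99. The particular solution to v_k − (v_{k-1} + v_{k+1})/2 = 1 is v_k = −k^2. Adding homogeneous solution A + B k and matching boundaries gives v_k = k (100 − k). Substituting k = 11: v_11 = 11 · 89 = 979.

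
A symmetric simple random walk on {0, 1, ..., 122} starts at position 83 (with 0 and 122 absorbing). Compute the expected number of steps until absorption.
E[τ | X_0 = 83] = 3237

Let v_k = E[τ | X_0 = k]. Boundary: v_0 = v_122 = 0. Recurrence: v_k = 1 + (v_{k-1} + v_{k+1})/2 for 1 ≤ k ≤ 121. The particular solution to v_k − (v_{k-1} + v_{k+1})/2 = 1 is v_k = −k^2. Adding homogeneous solution A + B k and matching boundaries gives v_k = k (122 − k). Substituting k = 83: v_83 = 83 · 39 = 3237.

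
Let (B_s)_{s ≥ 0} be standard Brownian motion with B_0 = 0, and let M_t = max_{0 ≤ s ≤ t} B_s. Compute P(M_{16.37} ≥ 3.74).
P(M_{16.37} ≥ 3.74) = 2·P(B_{16.37} ≥ 3.74) = 2(1 − Φ(3.74/√16.37)) ≈ 0.3553

By the reflection principle for Brownian motion, P(M_t ≥ a) = 2 · P(B_t ≥ a) for a ≥ 0. Since B_t ~ N(0, t), P(B_t ≥ 3.74) = 1 − Φ(3.74/√t) = 1 − Φ(3.74/√16.37) = 1 − Φ(0.9244). So
  P(M_{16.37} ≥ 3.74) = 2(1 − Φ(0.9244)) ≈ 0.3553.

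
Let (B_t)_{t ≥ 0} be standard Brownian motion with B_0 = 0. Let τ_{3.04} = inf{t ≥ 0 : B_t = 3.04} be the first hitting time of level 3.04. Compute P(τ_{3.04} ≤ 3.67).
P(τ_{3.04} ≤ 3.67) = 2(1 − Φ(3.04/√3.67)) = 2(1 − Φ(1.5869)) ≈ 0.1125

By the reflection principle for standard BM, P(τ_b ≤ t) = 2 · P(B_t ≥ b). Since B_t ~ N(0, t), P(B_t ≥ 3.04) = 1 − Φ(3.04/√t) = 1 − Φ(3.04/√3.67) = 1 − Φ(1.5869) ≈ 0.05627. Doubling: P(τ_{3.04} ≤ 3.67) ≈ 2 · 0.05627 = 0.11254 ≈ 0.1125.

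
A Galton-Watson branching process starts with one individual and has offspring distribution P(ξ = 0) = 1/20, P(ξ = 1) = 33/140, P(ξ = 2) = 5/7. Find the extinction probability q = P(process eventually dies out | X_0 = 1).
q = 7/100

The pgf is f(s) = 1/20 + 33/140·s + 5/7·s². The extinction probability q is the smallest fixed point of f in [0, 1]. Setting s = f(s):
  5/7·s² + (33/140 − 1)·s + 1/20 = 0
  5/7·s² − (1/20 + 5/7)·s + 1/20 = 0
which factors as (s − 1)·(5/7·s − 1/20) = 0, giving roots s = 1 and s = (1/20)/(5/7) = 7/100.
Mean offspring μ = 33/140 + 2·5/7 = 233/140 > 1 (supercritical), so q < 1. The extinction probability is the smaller root: q = (1/20)/(5/7) = 7/100.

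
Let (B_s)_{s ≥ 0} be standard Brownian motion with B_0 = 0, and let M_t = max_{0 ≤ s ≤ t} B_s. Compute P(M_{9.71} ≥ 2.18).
P(M_{9.71} ≥ 2.18) = 2·P(B_{9.71} ≥ 2.18) = 2(1 − Φ(2.18/√9.71)) ≈ 0.4842

By the reflection principle for Brownian motion, P(M_t ≥ a) = 2 · P(B_t ≥ a) for a ≥ 0. Since B_t ~ N(0, t), P(B_t ≥ 2.18) = 1 − Φ(2.18/√t) = 1 − Φ(2.18/√9.71) = 1 − Φ(0.6996). So
  P(M_{9.71} ≥ 2.18) = 2(1 − Φ(0.6996)) ≈ 0.4842.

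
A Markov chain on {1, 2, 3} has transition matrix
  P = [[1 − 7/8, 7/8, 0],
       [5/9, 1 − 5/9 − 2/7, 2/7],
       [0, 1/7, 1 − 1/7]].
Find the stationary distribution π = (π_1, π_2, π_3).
π = (40/229, 63/229, 126/229)

This is a birth-death chain on three states, which satisfies detailed balance: π_1 · P_{12} = π_2 · P_{21} and π_2 · P_{23} = π_3 · P_{32}.
From π_1 · 7/8 = π_2 · 5/9: π_2/π_1 = (7/8)/(5/9) = 63/40.
From π_2 · 2/7 = π_3 · 1/7: π_3/π_2 = (2/7)/(1/7) = 2.
Take π_1 proportional to 1; then unnormalized π = (1, 63/40, 63/20). Normalize by dividing by the sum 229/40:
  π = (40/229, 63/229, 126/229).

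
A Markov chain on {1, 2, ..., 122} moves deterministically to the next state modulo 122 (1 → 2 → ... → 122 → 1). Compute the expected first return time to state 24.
E[T_24 | X_0 = 24] = 122

The chain cycles deterministically, so starting at state 24 it returns in exactly 122 steps. Equivalently, the stationary distribution is uniform π_j = 1/122 for every state j, so by Kac's formula E[T_24] = 1/π_24 = 122.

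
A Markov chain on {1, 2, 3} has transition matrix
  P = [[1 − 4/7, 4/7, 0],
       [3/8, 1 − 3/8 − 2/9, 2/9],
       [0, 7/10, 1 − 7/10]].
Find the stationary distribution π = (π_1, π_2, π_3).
π = (1323/3979, 2016/3979, 640/3979)

This is a birth-death chain on three states, which satisfies detailed balance: π_1 · P_{12} = π_2 · P_{21} and π_2 · P_{23} = π_3 · P_{32}.
From π_1 · 4/7 = π_2 · 3/8: π_2/π_1 = (4/7)/(3/8) = 32/21.
From π_2 · 2/9 = π_3 · 7/10: π_3/π_2 = (2/9)/(7/10) = 20/63.
Take π_1 proportional to 1; then unnormalized π = (1, 32/21, 640/1323). Normalize by dividing by the sum 3979/1323:
  π = (1323/3979, 2016/3979, 640/3979).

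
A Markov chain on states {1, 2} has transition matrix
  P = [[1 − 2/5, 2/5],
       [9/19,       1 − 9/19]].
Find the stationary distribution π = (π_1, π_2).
π_1 = 45/83, π_2 = 38/83

Solve πP = π with π_1 + π_2 = 1. From πP = π: π_1 · (1 − 2/5) + π_2 · 9/19 = π_1 ⇒ π_2 · 9/19 = π_1 · 2/5 ⇒ π_2/π_1 = (2/5)/(9/19) = 38/45. Together with π_1 + π_2 = 1:
  π_1 = (9/19)/(2/5 + 9/19) = (9/19)/(83/95) = 45/83,
  π_2 = (2/5)/(2/5 + 9/19) = (2/5)/(83/95) = 38/83.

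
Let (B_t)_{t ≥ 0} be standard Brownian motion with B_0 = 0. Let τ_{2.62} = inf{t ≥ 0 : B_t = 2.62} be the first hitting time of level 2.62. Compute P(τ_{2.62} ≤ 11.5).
P(τ_{2.62} ≤ 11.5) = 2(1 − Φ(2.62/√11.5)) = 2(1 − Φ(0.7726)) ≈ 0.4398

By the reflection principle for standard BM, P(τ_b ≤ t) = 2 · P(B_t ≥ b). Since B_t ~ N(0, t), P(B_t ≥ 2.62) = 1 − Φ(2.62/√t) = 1 − Φ(2.62/√11.5) = 1 − Φ(0.7726) ≈ 0.21988. Doubling: P(τ_{2.62} ≤ 11.5) ≈ 2 · 0.21988 = 0.43976 ≈ 0.4398.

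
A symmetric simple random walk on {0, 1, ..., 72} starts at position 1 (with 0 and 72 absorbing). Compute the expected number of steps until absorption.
E[τ | X_0 = 1] = 71

Let v_k = E[τ | X_0 = k]. Boundary: v_0 = v_72 = 0. Recurrence: v_k = 1 + (v_{k-1} + v_{k+1})/2 for 1 ≤ k ≤ 71. The particular solution to v_k − (v_{k-1} + v_{k+1})/2 = 1 is v_k = −k^2. Adding homogeneous solution A + B k and matching boundaries gives v_k = k (72 − k). Substituting k = 1: v_1 = 1 · 71 = 71.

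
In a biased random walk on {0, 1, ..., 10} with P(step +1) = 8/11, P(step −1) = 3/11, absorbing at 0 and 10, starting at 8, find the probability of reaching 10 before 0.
P(hit 10 before 0) = (1 − (3/8)^8) / (1 − (3/8)^10) = 19514944/19521505

Let u_k denote P(reach 10 before 0 | start at k). Boundary: u_0 = 0, u_10 = 1. Recurrence: u_k = 8/11·u_{k+1} + 3/11·u_{k-1} for 1 ≤ k ≤ 9. Try u_k = A + B·r^k with r = q/p = (3/11)/(8/11) = 3/8. Substitution satisfies the recurrence; boundary conditions give:
  u_k = (1 − r^k) / (1 − r^N) = (1 − (3/8)^8) / (1 − (3/8)^10) = 19514944/19521505.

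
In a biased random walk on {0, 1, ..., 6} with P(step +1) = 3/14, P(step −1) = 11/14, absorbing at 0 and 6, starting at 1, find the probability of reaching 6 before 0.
P(hit 6 before 0) = (1 − (11/3)^1) / (1 − (11/3)^6) = 243/221354

Let u_k denote P(reach 6 before 0 | start at k). Boundary: u_0 = 0, u_6 = 1. Recurrence: u_k = 3/14·u_{k+1} + 11/14·u_{k-1} for 1 ≤ k ≤ 5. Try u_k = A + B·r^k with r = q/p = (11/14)/(3/14) = 11/3. Substitution satisfies the recurrence; boundary conditions give:
  u_k = (1 − r^k) / (1 − r^N) = (1 − (11/3)^1) / (1 − (11/3)^6) = 243/221354.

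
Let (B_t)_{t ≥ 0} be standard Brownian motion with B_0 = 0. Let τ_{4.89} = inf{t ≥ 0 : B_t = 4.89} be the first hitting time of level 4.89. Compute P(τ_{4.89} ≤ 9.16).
P(τ_{4.89} ≤ 9.16) = 2(1 − Φ(4.89/√9.16)) = 2(1 − Φ(1.6157)) ≈ 0.1062

By the reflection principle for standard BM, P(τ_b ≤ t) = 2 · P(B_t ≥ b). Since B_t ~ N(0, t), P(B_t ≥ 4.89) = 1 − Φ(4.89/√t) = 1 − Φ(4.89/√9.16) = 1 − Φ(1.6157) ≈ 0.05308. Doubling: P(τ_{4.89} ≤ 9.16) ≈ 2 · 0.05308 = 0.10616 ≈ 0.1062.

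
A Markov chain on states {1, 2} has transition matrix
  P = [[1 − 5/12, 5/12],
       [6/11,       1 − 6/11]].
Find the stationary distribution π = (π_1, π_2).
π_1 = 72/127, π_2 = 55/127

Solve πP = π with π_1 + π_2 = 1. From πP = π: π_1 · (1 − 5/12) + π_2 · 6/11 = π_1 ⇒ π_2 · 6/11 = π_1 · 5/12 ⇒ π_2/π_1 = (5/12)/(6/11) = 55/72. Together with π_1 + π_2 = 1:
  π_1 = (6/11)/(5/12 + 6/11) = (6/11)/(127/132) = 72/127,
  π_2 = (5/12)/(5/12 + 6/11) = (5/12)/(127/132) = 55/127.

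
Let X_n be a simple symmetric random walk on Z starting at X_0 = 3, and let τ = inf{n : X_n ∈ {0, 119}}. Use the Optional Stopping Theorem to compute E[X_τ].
E[X_τ] = 3

X_n is a martingale and τ is a bounded-mean stopping time (indeed τ is finite a.s. with bounded expectation since the walk is in a bounded region). By the OST, E[X_τ] = E[X_0] = 3. Equivalently: E[X_τ] = 119 · P(hit 119 first) + 0 · P(hit 0 first) = 119 · (3/119) = 3.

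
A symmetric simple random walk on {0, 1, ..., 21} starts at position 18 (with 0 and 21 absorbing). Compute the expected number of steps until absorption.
E[τ | X_0 = 18] = 54

Let v_k = E[τ | X_0 = k]. Boundary: v_0 = v_21 = 0. Recurrence: v_k = 1 + (v_{k-1} + v_{k+1})/2 for 1 ≤ k ≤ 20. The particular solution to v_k − (v_{k-1} + v_{k+1})/2 = 1 is v_k = −k^2. Adding homogeneous solution A + B k and matching boundaries gives v_k = k (21 − k). Substituting k = 18: v_18 = 18 · 3 = 54.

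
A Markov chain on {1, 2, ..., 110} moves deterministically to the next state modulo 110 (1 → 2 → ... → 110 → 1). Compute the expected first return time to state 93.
E[T_93 | X_0 = 93] = 110

The chain cycles deterministically, so starting at state 93 it returns in exactly 110 steps. Equivalently, the stationary distribution is uniform π_j = 1/110 for every state j, so by Kac's formula E[T_93] = 1/π_93 = 110.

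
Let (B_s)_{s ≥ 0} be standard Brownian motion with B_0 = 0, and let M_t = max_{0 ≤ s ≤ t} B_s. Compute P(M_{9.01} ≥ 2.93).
P(M_{9.01} ≥ 2.93) = 2·P(B_{9.01} ≥ 2.93) = 2(1 − Φ(2.93/√9.01)) ≈ 0.3290

By the reflection principle for Brownian motion, P(M_t ≥ a) = 2 · P(B_t ≥ a) for a ≥ 0. Since B_t ~ N(0, t), P(B_t ≥ 2.93) = 1 − Φ(2.93/√t) = 1 − Φ(2.93/√9.01) = 1 − Φ(0.9761). So
  P(M_{9.01} ≥ 2.93) = 2(1 − Φ(0.9761)) ≈ 0.3290.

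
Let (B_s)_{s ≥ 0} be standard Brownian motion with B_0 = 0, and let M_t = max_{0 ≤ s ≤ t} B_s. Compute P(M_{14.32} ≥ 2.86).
P(M_{14.32} ≥ 2.86) = 2·P(B_{14.32} ≥ 2.86) = 2(1 − Φ(2.86/√14.32)) ≈ 0.4498

By the reflection principle for Brownian motion, P(M_t ≥ a) = 2 · P(B_t ≥ a) for a ≥ 0. Since B_t ~ N(0, t), P(B_t ≥ 2.86) = 1 − Φ(2.86/√t) = 1 − Φ(2.86/√14.32) = 1 − Φ(0.7558). So
  P(M_{14.32} ≥ 2.86) = 2(1 − Φ(0.7558)) ≈ 0.4498.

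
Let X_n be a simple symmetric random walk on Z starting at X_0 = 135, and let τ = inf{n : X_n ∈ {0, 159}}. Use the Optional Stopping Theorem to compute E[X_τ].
E[X_τ] = 135

X_n is a martingale and τ is a bounded-mean stopping time (indeed τ is finite a.s. with bounded expectation since the walk is in a bounded region). By the OST, E[X_τ] = E[X_0] = 135. Equivalently: E[X_τ] = 159 · P(hit 159 first) + 0 · P(hit 0 first) = 159 · (135/159) = 135.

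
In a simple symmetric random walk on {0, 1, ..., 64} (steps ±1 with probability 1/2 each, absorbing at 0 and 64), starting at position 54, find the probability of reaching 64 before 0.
P(hit 64 before 0) = 54/64 = 27/32

Let u_k = P(hit 64 before 0 | start at k). Then u_0 = 0, u_64 = 1, and u_k = u_{k-1}/2 + u_{k+1}/2 for 1 ≤ k ≤ 63. This harmonic recurrence is solved by u_k = k/64, giving u_54 = 54/64 = 27/32.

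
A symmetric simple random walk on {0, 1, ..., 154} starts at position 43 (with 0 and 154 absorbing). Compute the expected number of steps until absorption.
E[τ | X_0 = 43] = 4773

Let v_k = E[τ | X_0 = k]. Boundary: v_0 = v_154 = 0. Recurrence: v_k = 1 + (v_{k-1} + v_{k+1})/2 for 1 ≤ k ≤ 153. The particular solution to v_k − (v_{k-1} + v_{k+1})/2 = 1 is v_k = −k^2. Adding homogeneous solution A + B k and matching boundaries gives v_k = k (154 − k). Substituting k = 43: v_43 = 43 · 111 = 4773.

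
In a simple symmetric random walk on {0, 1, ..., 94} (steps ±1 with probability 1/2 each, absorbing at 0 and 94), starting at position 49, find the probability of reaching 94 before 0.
P(hit 94 before 0) = 49/94

Let u_k = P(hit 94 before 0 | start at k). Then u_0 = 0, u_94 = 1, and u_k = u_{k-1}/2 + u_{k+1}/2 for 1 ≤ k ≤ 93. This harmonic recurrence is solved by u_k = k/94, giving u_49 = 49/94.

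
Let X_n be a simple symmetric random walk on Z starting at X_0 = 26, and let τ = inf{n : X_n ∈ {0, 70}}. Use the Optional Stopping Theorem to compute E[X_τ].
E[X_τ] = 26

X_n is a martingale and τ is a bounded-mean stopping time (indeed τ is finite a.s. with bounded expectation since the walk is in a bounded region). By the OST, E[X_τ] = E[X_0] = 26. Equivalently: E[X_τ] = 70 · P(hit 70 first) + 0 · P(hit 0 first) = 70 · (26/70) = 26.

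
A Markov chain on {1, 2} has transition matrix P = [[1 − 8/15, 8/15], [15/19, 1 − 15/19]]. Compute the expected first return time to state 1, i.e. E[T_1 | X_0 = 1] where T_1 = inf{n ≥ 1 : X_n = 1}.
E[T_1 | X_0 = 1] = 1/π_1 = 377/225

For an irreducible recurrent Markov chain with stationary distribution π, E[T_i | X_0 = i] = 1/π_i (Kac's formula). Here π_1 = (15/19)/(8/15 + 15/19) = (15/19)/(377/285) = 225/377, so E[T_1 | X_0 = 1] = 1/π_1 = (8/15 + 15/19)/(15/19) = (377/285)/(15/19) = 377/225.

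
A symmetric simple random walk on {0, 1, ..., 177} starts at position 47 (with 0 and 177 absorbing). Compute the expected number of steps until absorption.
E[τ | X_0 = 47] = 6110

Let v_k = E[τ | X_0 = k]. Boundary: v_0 = v_177 = 0. Recurrence: v_k = 1 + (v_{k-1} + v_{k+1})/2 for 1 ≤ k ≤ 176. The particular solution to v_k − (v_{k-1} + v_{k+1})/2 = 1 is v_k = −k^2. Adding homogeneous solution A + B k and matching boundaries gives v_k = k (177 − k). Substituting k = 47: v_47 = 47 · 130 = 6110.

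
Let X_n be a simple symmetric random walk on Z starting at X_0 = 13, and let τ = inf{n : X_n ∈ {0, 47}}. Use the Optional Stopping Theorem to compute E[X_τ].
E[X_τ] = 13

X_n is a martingale and τ is a bounded-mean stopping time (indeed τ is finite a.s. with bounded expectation since the walk is in a bounded region). By the OST, E[X_τ] = E[X_0] = 13. Equivalently: E[X_τ] = 47 · P(hit 47 first) + 0 · P(hit 0 first) = 47 · (13/47) = 13.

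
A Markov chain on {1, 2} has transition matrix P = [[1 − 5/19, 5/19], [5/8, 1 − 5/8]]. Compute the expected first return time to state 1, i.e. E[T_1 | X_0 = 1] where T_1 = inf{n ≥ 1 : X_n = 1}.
E[T_1 | X_0 = 1] = 1/π_1 = 27/19

For an irreducible recurrent Markov chain with stationary distribution π, E[T_i | X_0 = i] = 1/π_i (Kac's formula). Here π_1 = (5/8)/(5/19 + 5/8) = (5/8)/(135/152) = 19/27, so E[T_1 | X_0 = 1] = 1/π_1 = (5/19 + 5/8)/(5/8) = (135/152)/(5/8) = 27/19.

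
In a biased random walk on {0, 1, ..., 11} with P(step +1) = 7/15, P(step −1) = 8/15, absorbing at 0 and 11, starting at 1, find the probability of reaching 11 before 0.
P(hit 11 before 0) = (1 − (8/7)^1) / (1 − (8/7)^11) = 282475249/6612607849

Let u_k denote P(reach 11 before 0 | start at k). Boundary: u_0 = 0, u_11 = 1. Recurrence: u_k = 7/15·u_{k+1} + 8/15·u_{k-1} for 1 ≤ k ≤ 10. Try u_k = A + B·r^k with r = q/p = (8/15)/(7/15) = 8/7. Substitution satisfies the recurrence; boundary conditions give:
  u_k = (1 − r^k) / (1 − r^N) = (1 − (8/7)^1) / (1 − (8/7)^11) = 282475249/6612607849.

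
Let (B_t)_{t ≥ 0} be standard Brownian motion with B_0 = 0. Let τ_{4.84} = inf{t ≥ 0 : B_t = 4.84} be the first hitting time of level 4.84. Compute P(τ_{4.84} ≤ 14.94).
P(τ_{4.84} ≤ 14.94) = 2(1 − Φ(4.84/√14.94)) = 2(1 − Φ(1.2522)) ≈ 0.2105

By the reflection principle for standard BM, P(τ_b ≤ t) = 2 · P(B_t ≥ b). Since B_t ~ N(0, t), P(B_t ≥ 4.84) = 1 − Φ(4.84/√t) = 1 − Φ(4.84/√14.94) = 1 − Φ(1.2522) ≈ 0.10525. Doubling: P(τ_{4.84} ≤ 14.94) ≈ 2 · 0.10525 = 0.21050 ≈ 0.2105.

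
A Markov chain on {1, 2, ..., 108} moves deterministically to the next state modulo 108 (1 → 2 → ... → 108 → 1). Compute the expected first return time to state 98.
E[T_98 | X_0 = 98] = 108

The chain cycles deterministically, so starting at state 98 it returns in exactly 108 steps. Equivalently, the stationary distribution is uniform π_j = 1/108 for every state j, so by Kac's formula E[T_98] = 1/π_98 = 108.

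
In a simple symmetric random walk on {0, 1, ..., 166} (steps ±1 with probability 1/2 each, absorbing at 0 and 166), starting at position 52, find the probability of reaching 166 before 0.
P(hit 166 before 0) = 52/166 = 26/83

Let u_k = P(hit 166 before 0 | start at k). Then u_0 = 0, u_166 = 1, and u_k = u_{k-1}/2 + u_{k+1}/2 for 1 ≤ k ≤ 165. This harmonic recurrence is solved by u_k = k/166, giving u_52 = 52/166 = 26/83.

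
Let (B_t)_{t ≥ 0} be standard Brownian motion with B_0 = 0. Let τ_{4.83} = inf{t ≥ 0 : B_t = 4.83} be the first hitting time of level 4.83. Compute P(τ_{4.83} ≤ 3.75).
P(τ_{4.83} ≤ 3.75) = 2(1 − Φ(4.83/√3.75)) = 2(1 − Φ(2.4942)) ≈ 0.0126

By the reflection principle for standard BM, P(τ_b ≤ t) = 2 · P(B_t ≥ b). Since B_t ~ N(0, t), P(B_t ≥ 4.83) = 1 − Φ(4.83/√t) = 1 − Φ(4.83/√3.75) = 1 − Φ(2.4942) ≈ 0.00631. Doubling: P(τ_{4.83} ≤ 3.75) ≈ 2 · 0.00631 = 0.01262 ≈ 0.0126.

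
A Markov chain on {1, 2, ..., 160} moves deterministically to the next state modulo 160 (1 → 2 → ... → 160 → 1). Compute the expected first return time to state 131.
E[T_131 | X_0 = 131] = 160

The chain cycles deterministically, so starting at state 131 it returns in exactly 160 steps. Equivalently, the stationary distribution is uniform π_j = 1/160 for every state j, so by Kac's formula E[T_131] = 1/π_131 = 160.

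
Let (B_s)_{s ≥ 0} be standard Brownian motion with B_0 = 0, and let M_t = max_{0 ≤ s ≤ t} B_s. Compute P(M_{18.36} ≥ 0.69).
P(M_{18.36} ≥ 0.69) = 2·P(B_{18.36} ≥ 0.69) = 2(1 − Φ(0.69/√18.36)) ≈ 0.8721

By the reflection principle for Brownian motion, P(M_t ≥ a) = 2 · P(B_t ≥ a) for a ≥ 0. Since B_t ~ N(0, t), P(B_t ≥ 0.69) = 1 − Φ(0.69/√t) = 1 − Φ(0.69/√18.36) = 1 − Φ(0.1610). So
  P(M_{18.36} ≥ 0.69) = 2(1 − Φ(0.1610)) ≈ 0.8721.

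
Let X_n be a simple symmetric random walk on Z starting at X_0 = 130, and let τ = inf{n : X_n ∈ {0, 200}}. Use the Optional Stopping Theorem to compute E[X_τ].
E[X_τ] = 130

X_n is a martingale and τ is a bounded-mean stopping time (indeed τ is finite a.s. with bounded expectation since the walk is in a bounded region). By the OST, E[X_τ] = E[X_0] = 130. Equivalently: E[X_τ] = 200 · P(hit 200 first) + 0 · P(hit 0 first) = 200 · (130/200) = 130.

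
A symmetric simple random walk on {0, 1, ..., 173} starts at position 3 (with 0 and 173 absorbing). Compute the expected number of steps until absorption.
E[τ | X_0 = 3] = 510

Let v_k = E[τ | X_0 = k]. Boundary: v_0 = v_173 = 0. Recurrence: v_k = 1 + (v_{k-1} + v_{k+1})/2 for 1 ≤ k ≤ 172. The particular solution to v_k − (v_{k-1} + v_{k+1})/2 = 1 is v_k = −k^2. Adding homogeneous solution A + B k and matching boundaries gives v_k = k (173 − k). Substituting k = 3: v_3 = 3 · 170 = 510.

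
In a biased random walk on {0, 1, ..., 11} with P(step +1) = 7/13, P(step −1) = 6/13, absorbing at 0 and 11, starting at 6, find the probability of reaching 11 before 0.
P(hit 11 before 0) = (1 − (6/7)^6) / (1 − (6/7)^11) = 1193179351/1614529687

Let u_k denote P(reach 11 before 0 | start at k). Boundary: u_0 = 0, u_11 = 1. Recurrence: u_k = 7/13·u_{k+1} + 6/13·u_{k-1} for 1 ≤ k ≤ 10. Try u_k = A + B·r^k with r = q/p = (6/13)/(7/13) = 6/7. Substitution satisfies the recurrence; boundary conditions give:
  u_k = (1 − r^k) / (1 − r^N) = (1 − (6/7)^6) / (1 − (6/7)^11) = 1193179351/1614529687.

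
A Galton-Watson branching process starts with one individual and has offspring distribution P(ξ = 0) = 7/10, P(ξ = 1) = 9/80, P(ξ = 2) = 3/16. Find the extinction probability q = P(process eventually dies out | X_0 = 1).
q = 1

Mean offspring μ = 0·7/10 + 1·9/80 + 2·3/16 = 39/80 ≤ 1. For μ ≤ 1 with offspring not concentrated at 1, the Galton-Watson process goes extinct almost surely, so q = 1.
(Algebraic check: The pgf is f(s) = 7/10 + 9/80·s + 3/16·s². The extinction probability q is the smallest fixed point of f in [0, 1]. Setting s = f(s):
  3/16·s² + (9/80 − 1)·s + 7/10 = 0
  3/16·s² − (7/10 + 3/16)·s + 7/10 = 0
which factors as (s − 1)·(3/16·s − 7/10) = 0, giving roots s = 1 and s = (7/10)/(3/16) = 56/15. Since 56/15 ≥ 1, the smallest root in [0, 1] is s = 1.)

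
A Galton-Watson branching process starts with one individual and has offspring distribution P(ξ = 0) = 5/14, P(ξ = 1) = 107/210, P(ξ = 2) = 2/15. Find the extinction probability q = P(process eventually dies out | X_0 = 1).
q = 1

Mean offspring μ = 0·5/14 + 1·107/210 + 2·2/15 = 163/210 ≤ 1. For μ ≤ 1 with offspring not concentrated at 1, the Galton-Watson process goes extinct almost surely, so q = 1.
(Algebraic check: The pgf is f(s) = 5/14 + 107/210·s + 2/15·s². The extinction probability q is the smallest fixed point of f in [0, 1]. Setting s = f(s):
  2/15·s² + (107/210 − 1)·s + 5/14 = 0
  2/15·s² − (5/14 + 2/15)·s + 5/14 = 0
which factors as (s − 1)·(2/15·s − 5/14) = 0, giving roots s = 1 and s = (5/14)/(2/15) = 75/28. Since 75/28 ≥ 1, the smallest root in [0, 1] is s = 1.)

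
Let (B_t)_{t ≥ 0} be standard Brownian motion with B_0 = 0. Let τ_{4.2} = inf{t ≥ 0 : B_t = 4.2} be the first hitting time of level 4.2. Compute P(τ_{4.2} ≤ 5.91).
P(τ_{4.2} ≤ 5.91) = 2(1 − Φ(4.2/√5.91)) = 2(1 − Φ(1.7276)) ≈ 0.0841

By the reflection principle for standard BM, P(τ_b ≤ t) = 2 · P(B_t ≥ b). Since B_t ~ N(0, t), P(B_t ≥ 4.2) = 1 − Φ(4.2/√t) = 1 − Φ(4.2/√5.91) = 1 − Φ(1.7276) ≈ 0.04203. Doubling: P(τ_{4.2} ≤ 5.91) ≈ 2 · 0.04203 = 0.08406 ≈ 0.0841.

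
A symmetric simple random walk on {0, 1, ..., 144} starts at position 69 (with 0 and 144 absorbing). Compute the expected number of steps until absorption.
E[τ | X_0 = 69] = 5175

Let v_k = E[τ | X_0 = k]. Boundary: v_0 = v_144 = 0. Recurrence: v_k = 1 + (v_{k-1} + v_{k+1})/2 for 1 ≤ k ≤ 143. The particular solution to v_k − (v_{k-1} + v_{k+1})/2 = 1 is v_k = −k^2. Adding homogeneous solution A + B k and matching boundaries gives v_k = k (144 − k). Substituting k = 69: v_69 = 69 · 75 = 5175.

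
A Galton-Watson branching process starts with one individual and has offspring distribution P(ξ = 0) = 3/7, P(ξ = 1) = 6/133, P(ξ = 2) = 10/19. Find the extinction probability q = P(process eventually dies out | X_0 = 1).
q = 57/70

The pgf is f(s) = 3/7 + 6/133·s + 10/19·s². The extinction probability q is the smallest fixed point of f in [0, 1]. Setting s = f(s):
  10/19·s² + (6/133 − 1)·s + 3/7 = 0
  10/19·s² − (3/7 + 10/19)·s + 3/7 = 0
which factors as (s − 1)·(10/19·s − 3/7) = 0, giving roots s = 1 and s = (3/7)/(10/19) = 57/70.
Mean offspring μ = 6/133 + 2·10/19 = 146/133 > 1 (supercritical), so q < 1. The extinction probability is the smaller root: q = (3/7)/(10/19) = 57/70.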